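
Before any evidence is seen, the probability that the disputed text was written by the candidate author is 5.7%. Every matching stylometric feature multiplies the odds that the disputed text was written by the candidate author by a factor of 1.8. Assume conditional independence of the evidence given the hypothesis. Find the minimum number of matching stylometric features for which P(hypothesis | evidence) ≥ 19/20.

Prior odds = 0.057/0.943 = 57/943.
Likelihood ratio per matching stylometric feature = 1.8.
Target odds: 0.95 ÷ 0.05 = 19.
Require 1.8ⁿ ≥ 19 ÷ (57/943) = 943/3.
1.8⁹ = 387420489/1953125 falls short of 943/3 but 1.8¹⁰ ≈357.047 reaches it, so n = 10.

10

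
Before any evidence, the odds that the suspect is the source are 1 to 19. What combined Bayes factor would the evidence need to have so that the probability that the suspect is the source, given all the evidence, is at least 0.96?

456

Prior odds = 1/19.
Target odds = 0.96/0.04 = 24.
Required Bayes factor = 24 ÷ (1/19) = 456.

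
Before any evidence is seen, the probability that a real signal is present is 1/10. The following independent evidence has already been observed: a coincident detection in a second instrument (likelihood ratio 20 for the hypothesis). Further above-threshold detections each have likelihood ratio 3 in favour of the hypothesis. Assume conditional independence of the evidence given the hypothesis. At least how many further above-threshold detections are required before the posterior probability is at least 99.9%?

6

Prior odds = 0.1/0.9 = 1/9.
Bayes factor of the evidence already in hand = 20.
Odds after that evidence = (1/9) × 20 = 20/9.
Target odds = 0.999/0.001 = 999.
Need 3ⁿ ≥ 999 ÷ (20/9) = 449.55.
3⁵ = 243 falls short of 449.55 but 3⁶ = 729 reaches it, so n = 6.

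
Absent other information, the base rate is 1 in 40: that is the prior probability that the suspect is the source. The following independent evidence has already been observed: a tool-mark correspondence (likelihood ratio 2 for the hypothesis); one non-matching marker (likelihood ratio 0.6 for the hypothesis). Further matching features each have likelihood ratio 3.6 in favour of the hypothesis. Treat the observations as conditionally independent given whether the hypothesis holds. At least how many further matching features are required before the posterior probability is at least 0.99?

7

Prior odds = 0.025/0.975 = 1/39.
Combined Bayes factor of the evidence already in hand = 2 × 0.6 = 1.2.
Odds after that evidence = (1/39) × 1.2 = 2/65.
Target odds = 0.99/0.01 = 99.
Need 3.6ⁿ ≥ 99 ÷ (2/65) = 3217.5.
3.6⁶ = 34012224/15625 falls short of 3217.5 but 3.6⁷ = 612220032/78125 reaches it, so n = 7.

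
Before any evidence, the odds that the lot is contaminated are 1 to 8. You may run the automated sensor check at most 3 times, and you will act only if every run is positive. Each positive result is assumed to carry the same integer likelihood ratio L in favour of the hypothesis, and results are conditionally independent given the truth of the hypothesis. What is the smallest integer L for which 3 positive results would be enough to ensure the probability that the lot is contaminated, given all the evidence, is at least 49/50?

Prior odds = 0.125.
Target odds = 0.98/0.02 = 49.
Need L³ ≥ 49 ÷ 0.125 = 392.
7³ = 343 < 392 ≤ 512 = 8³, so L = 8.

8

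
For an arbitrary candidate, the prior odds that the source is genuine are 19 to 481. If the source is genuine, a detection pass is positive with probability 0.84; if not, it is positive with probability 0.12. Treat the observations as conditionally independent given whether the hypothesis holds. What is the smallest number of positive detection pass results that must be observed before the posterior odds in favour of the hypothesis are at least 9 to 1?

Prior odds = 19/481.
Likelihood ratio of a positive = 0.84/0.12 = 7.
Target odds = 9.
Need (19/481) × 7ⁿ ≥ 9, i.e. 7ⁿ ≥ 4329/19.
7² = 49 falls short of 4329/19 but 7³ = 343 reaches it, so n = 3.

3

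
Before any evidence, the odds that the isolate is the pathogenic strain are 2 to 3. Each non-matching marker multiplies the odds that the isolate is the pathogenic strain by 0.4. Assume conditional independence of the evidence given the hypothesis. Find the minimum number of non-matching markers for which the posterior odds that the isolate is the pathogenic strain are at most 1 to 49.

Prior odds = 2/3.
Likelihood ratio per non-matching marker = 0.4.
Target odds = 1/49.
Need (2/3) × 0.4ⁿ ≤ 1/49, i.e. 0.4ⁿ ≤ 3/98.
0.4³ = 0.064 is still above 3/98 but 0.4⁴ = 0.0256 is at or below it, so n = 4.

4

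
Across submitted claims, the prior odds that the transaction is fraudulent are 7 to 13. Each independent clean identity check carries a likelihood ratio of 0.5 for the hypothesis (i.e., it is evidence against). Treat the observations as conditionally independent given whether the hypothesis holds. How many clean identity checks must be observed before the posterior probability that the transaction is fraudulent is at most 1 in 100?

6

Prior odds = 7/13.
Likelihood ratio per clean identity check = 0.5.
Target odds: 0.01 ÷ 0.99 = 1/99.
Require 0.5ⁿ ≤ 1/99 ÷ (7/13) = 13/693.
0.5⁵ = 0.03125 is still above 13/693 but 0.5⁶ = 0.015625 is at or below it, so n = 6.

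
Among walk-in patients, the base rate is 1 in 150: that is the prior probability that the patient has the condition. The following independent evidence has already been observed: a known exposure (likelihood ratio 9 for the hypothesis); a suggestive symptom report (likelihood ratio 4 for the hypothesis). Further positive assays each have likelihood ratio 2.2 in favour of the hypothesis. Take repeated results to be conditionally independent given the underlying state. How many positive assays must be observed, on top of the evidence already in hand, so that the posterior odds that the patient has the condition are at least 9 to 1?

Prior odds = (1/150)/(149/150) = 1/149.
Combined Bayes factor of the evidence already in hand = 9 × 4 = 36.
Odds after that evidence = (1/149) × 36 = 36/149.
Target odds = 9.
Need 2.2ⁿ ≥ 9 ÷ (36/149) = 37.25.
2.2⁴ = 23.4256 falls short of 37.25 but 2.2⁵ = 51.53632 reaches it, so n = 5.

5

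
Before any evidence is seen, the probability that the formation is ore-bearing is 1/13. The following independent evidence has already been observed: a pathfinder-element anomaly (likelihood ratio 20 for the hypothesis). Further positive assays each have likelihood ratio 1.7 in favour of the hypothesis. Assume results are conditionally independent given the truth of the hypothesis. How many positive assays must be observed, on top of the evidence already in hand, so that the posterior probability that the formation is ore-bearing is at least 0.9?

Prior odds = (1/13)/(12/13) = 1/12.
Bayes factor of the evidence already in hand = 20.
Odds after that evidence = (1/12) × 20 = 5/3.
Target odds = 0.9/0.1 = 9.
Need 1.7ⁿ ≥ 9 ÷ (5/3) = 5.4.
1.7³ = 4.913 falls short of 5.4 but 1.7⁴ = 8.3521 reaches it, so n = 4.

4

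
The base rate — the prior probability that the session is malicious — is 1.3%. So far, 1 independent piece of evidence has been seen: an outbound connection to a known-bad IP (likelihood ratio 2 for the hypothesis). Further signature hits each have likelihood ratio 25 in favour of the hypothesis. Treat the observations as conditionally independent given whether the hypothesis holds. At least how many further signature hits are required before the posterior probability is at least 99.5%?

Prior odds = 0.013/0.987 = 13/987.
Bayes factor of the evidence already in hand = 2.
Odds after that evidence = (13/987) × 2 = 26/987.
Target odds = 0.995/0.005 = 199.
Need 25ⁿ ≥ 199 ÷ (26/987) = 196413/26.
25² = 625 falls short of 196413/26 but 25³ = 15625 reaches it, so n = 3.

3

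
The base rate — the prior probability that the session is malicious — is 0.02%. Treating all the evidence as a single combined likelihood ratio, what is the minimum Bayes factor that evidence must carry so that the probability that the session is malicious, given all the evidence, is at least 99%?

494901

Prior odds = 0.0002/0.9998 = 1/4999.
Target odds = 0.99/0.01 = 99.
Required Bayes factor = 99 ÷ (1/4999) = 494901.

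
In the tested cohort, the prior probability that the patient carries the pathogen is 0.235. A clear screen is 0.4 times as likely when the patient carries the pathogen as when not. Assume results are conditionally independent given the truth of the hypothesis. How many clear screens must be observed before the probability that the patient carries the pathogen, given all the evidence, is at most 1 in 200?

5

Prior odds = 0.235/0.765 = 47/153.
Likelihood ratio per clear screen = 0.4.
Target odds: 0.005 ÷ 0.995 = 1/199.
Need (47/153) × 0.4ⁿ ≤ 1/199, i.e. 0.4ⁿ ≤ 153/9353.
0.4⁴ = 0.0256 is still above 153/9353 but 0.4⁵ = 0.01024 is at or below it, so n = 5.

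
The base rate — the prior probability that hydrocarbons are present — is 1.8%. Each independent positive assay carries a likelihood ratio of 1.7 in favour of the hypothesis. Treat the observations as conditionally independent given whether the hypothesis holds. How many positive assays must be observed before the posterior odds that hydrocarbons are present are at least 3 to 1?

Prior odds = 0.018/0.982 = 9/491.
Likelihood ratio per positive assay = 1.7.
Target odds = 3.
Need (9/491) × 1.7ⁿ ≥ 3, i.e. 1.7ⁿ ≥ 491/3.
1.7⁹ ≈118.588 falls short of 491/3 but 1.7¹⁰ ≈201.599 reaches it, so n = 10.

10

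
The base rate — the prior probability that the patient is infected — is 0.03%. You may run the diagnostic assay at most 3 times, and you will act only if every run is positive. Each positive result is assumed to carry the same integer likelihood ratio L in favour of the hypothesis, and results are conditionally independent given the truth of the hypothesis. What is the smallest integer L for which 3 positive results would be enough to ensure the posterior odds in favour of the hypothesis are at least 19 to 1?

Prior odds = 0.0003/0.9997 = 3/9997.
Target odds = 19.
Need L³ ≥ 19 ÷ (3/9997) = 189943/3.
39³ = 59319 < 189943/3 ≤ 64000 = 40³, so L = 40.

40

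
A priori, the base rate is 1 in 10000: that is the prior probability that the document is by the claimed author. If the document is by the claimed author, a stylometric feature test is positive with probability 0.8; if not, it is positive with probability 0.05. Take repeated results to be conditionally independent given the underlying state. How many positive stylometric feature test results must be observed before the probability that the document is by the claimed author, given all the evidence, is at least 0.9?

Prior odds: 0.0001 ÷ 0.9999 = 1/9999.
Likelihood ratio of a positive = 0.8/0.05 = 16.
Target posterior odds = 0.9/0.1 = 9.
Need (1/9999) × 16ⁿ ≥ 9, i.e. 16ⁿ ≥ 89991.
16⁴ = 65536 falls short of 89991 but 16⁵ = 1048576 reaches it, so n = 5.

5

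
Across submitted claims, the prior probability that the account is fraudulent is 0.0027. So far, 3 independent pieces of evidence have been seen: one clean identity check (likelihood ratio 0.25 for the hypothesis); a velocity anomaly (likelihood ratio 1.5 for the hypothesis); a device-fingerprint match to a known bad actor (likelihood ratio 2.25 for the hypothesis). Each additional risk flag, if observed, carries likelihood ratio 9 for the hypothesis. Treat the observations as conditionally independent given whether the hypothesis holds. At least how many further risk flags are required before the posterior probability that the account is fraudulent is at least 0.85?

Prior odds = 0.0027/0.9973 = 27/9973.
Combined Bayes factor of the evidence already in hand = 0.25 × 1.5 × 2.25 = 0.84375.
Odds after that evidence = (27/9973) × 0.84375 = 729/319136.
Target odds = 0.85/0.15 = 17/3.
Need 9ⁿ ≥ 17/3 ÷ (729/319136) = 5425312/2187.
9³ = 729 falls short of 5425312/2187 but 9⁴ = 6561 reaches it, so n = 4.

4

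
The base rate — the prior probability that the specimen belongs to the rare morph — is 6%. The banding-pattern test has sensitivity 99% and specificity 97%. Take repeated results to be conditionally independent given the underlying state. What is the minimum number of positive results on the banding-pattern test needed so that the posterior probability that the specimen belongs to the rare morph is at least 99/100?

3

Prior odds = 0.06/0.94 = 3/47.
False-positive rate = 1 − 0.97 = 0.03; likelihood ratio of a positive = 0.99/0.03 = 33.
Target posterior odds = 0.99/0.01 = 99.
Require 33ⁿ ≥ 99 ÷ (3/47) = 1551.
33² = 1089 falls short of 1551 but 33³ = 35937 reaches it, so n = 3.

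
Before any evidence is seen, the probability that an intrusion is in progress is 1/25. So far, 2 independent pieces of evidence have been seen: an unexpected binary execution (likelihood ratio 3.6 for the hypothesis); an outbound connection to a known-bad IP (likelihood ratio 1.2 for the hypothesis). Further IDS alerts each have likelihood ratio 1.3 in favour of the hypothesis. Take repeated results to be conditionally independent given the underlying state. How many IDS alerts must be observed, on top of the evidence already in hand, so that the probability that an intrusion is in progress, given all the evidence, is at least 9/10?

Prior odds = 0.04/0.96 = 1/24.
Combined Bayes factor of the evidence already in hand = 3.6 × 1.2 = 4.32.
Odds after that evidence = (1/24) × 4.32 = 0.18.
Target odds = 0.9/0.1 = 9.
Need 1.3ⁿ ≥ 9 ÷ 0.18 = 50.
1.3¹⁴ ≈39.3738 falls short of 50 but 1.3¹⁵ ≈51.1859 reaches it, so n = 15.

15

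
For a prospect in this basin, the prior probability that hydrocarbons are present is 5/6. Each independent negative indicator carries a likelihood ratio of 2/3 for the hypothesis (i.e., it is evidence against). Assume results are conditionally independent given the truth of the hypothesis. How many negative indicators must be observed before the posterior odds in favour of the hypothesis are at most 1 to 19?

12

Prior odds: (5/6) ÷ (1/6) = 5.
Likelihood ratio per negative indicator = 2/3.
Target odds = 1/19.
Need 5 × (2/3)ⁿ ≤ 1/19, i.e. (2/3)ⁿ ≤ 1/95.
(2/3)¹¹ = 2048/177147 is still above 1/95 but (2/3)¹² = 4096/531441 is at or below it, so n = 12.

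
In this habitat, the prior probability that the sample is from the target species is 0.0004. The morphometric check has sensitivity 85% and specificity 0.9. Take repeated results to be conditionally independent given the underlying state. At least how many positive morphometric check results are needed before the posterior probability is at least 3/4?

Prior odds = 0.0004/0.9996 = 1/2499.
False-positive rate = 1 − 0.9 = 0.1; likelihood ratio of a positive = 0.85/0.1 = 8.5.
Target odds: 0.75 ÷ 0.25 = 3.
Require 8.5ⁿ ≥ 3 ÷ (1/2499) = 7497.
8.5⁴ = 5220.0625 falls short of 7497 but 8.5⁵ = 44370.53125 reaches it, so n = 5.

5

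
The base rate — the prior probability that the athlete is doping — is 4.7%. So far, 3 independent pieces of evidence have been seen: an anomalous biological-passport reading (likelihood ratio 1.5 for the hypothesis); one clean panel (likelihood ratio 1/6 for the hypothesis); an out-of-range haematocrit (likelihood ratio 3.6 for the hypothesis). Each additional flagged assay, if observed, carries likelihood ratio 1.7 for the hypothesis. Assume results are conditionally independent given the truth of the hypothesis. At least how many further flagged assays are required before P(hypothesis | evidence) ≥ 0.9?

Prior odds = 0.047/0.953 = 47/953.
Combined Bayes factor of the evidence already in hand = 1.5 × (1/6) × 3.6 = 0.9.
Odds after that evidence = (47/953) × 0.9 = 423/9530.
Target odds = 0.9/0.1 = 9.
Need 1.7ⁿ ≥ 9 ÷ (423/9530) = 9530/47.
1.7¹⁰ ≈201.599 falls short of 9530/47 but 1.7¹¹ ≈342.719 reaches it, so n = 11.

11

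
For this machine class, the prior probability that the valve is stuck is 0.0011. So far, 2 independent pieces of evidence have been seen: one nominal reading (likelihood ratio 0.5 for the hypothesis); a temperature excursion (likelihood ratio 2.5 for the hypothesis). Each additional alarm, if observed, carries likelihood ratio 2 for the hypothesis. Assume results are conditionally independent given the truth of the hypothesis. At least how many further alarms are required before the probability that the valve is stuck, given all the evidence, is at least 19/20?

Prior odds = 0.0011/0.9989 = 11/9989.
Combined Bayes factor of the evidence already in hand = 0.5 × 2.5 = 1.25.
Odds after that evidence = (11/9989) × 1.25 = 55/39956.
Target odds = 0.95/0.05 = 19.
Need 2ⁿ ≥ 19 ÷ (55/39956) = 759164/55.
2¹³ = 8192 falls short of 759164/55 but 2¹⁴ = 16384 reaches it, so n = 14.

14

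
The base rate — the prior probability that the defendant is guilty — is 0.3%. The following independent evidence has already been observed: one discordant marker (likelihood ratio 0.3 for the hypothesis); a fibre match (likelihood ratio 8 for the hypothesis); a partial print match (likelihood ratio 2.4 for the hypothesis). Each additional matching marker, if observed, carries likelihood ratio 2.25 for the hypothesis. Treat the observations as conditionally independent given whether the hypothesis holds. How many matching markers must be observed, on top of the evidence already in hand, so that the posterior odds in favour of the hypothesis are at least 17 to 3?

Prior odds = 0.003/0.997 = 3/997.
Combined Bayes factor of the evidence already in hand = 0.3 × 8 × 2.4 = 5.76.
Odds after that evidence = (3/997) × 5.76 = 432/24925.
Target odds = 17/3.
Need 2.25ⁿ ≥ 17/3 ÷ (432/24925) = 423725/1296.
2.25⁷ = 4782969/16384 falls short of 423725/1296 but 2.25⁸ = 43046721/65536 reaches it, so n = 8.

8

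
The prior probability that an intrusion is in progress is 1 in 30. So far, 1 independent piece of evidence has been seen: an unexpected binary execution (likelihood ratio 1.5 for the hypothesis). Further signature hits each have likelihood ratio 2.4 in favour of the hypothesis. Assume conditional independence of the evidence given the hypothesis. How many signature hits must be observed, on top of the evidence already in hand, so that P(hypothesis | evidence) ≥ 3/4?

Prior odds = (1/30)/(29/30) = 1/29.
Bayes factor of the evidence already in hand = 1.5.
Odds after that evidence = (1/29) × 1.5 = 3/58.
Target odds = 0.75/0.25 = 3.
Need 2.4ⁿ ≥ 3 ÷ (3/58) = 58.
2.4⁴ = 33.1776 falls short of 58 but 2.4⁵ = 79.62624 reaches it, so n = 5.

5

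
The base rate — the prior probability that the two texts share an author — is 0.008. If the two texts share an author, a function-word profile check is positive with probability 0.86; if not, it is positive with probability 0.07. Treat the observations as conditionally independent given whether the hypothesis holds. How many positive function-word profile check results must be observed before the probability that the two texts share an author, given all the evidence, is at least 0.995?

5

Prior odds: 0.008 ÷ 0.992 = 1/124.
Likelihood ratio of a positive = 0.86/0.07 = 86/7.
Target posterior odds = 0.995/0.005 = 199.
Require (86/7)ⁿ ≥ 199 ÷ (1/124) = 24676.
(86/7)⁴ = 54700816/2401 falls short of 24676 but (86/7)⁵ ≈279899 reaches it, so n = 5.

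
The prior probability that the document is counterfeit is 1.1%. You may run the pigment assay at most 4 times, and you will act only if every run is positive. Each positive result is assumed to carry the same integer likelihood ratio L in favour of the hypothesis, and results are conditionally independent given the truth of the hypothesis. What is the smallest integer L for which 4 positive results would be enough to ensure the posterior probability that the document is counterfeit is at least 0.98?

Prior odds = 0.011/0.989 = 11/989.
Target odds = 0.98/0.02 = 49.
Need L⁴ ≥ 49 ÷ (11/989) = 48461/11.
8⁴ = 4096 < 48461/11 ≤ 6561 = 9⁴, so L = 9.

9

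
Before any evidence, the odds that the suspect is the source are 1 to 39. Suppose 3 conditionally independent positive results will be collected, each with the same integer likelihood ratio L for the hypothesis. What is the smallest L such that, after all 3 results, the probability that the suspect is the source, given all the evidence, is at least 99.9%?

34

Prior odds = 1/39.
Target odds = 0.999/0.001 = 999.
Need L³ ≥ 999 ÷ (1/39) = 38961.
33³ = 35937 < 38961 ≤ 39304 = 34³, so L = 34.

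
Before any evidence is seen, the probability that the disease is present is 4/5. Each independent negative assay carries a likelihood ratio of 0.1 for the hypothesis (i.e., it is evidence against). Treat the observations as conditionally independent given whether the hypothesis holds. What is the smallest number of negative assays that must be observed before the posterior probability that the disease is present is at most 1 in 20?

2

Prior odds = 0.8/0.2 = 4.
Likelihood ratio per negative assay = 0.1.
Target posterior odds = 0.05/0.95 = 1/19.
Require 0.1ⁿ ≤ 1/19 ÷ 4 = 1/76.
0.1¹ = 0.1 is still above 1/76 but 0.1² = 0.01 is at or below it, so n = 2.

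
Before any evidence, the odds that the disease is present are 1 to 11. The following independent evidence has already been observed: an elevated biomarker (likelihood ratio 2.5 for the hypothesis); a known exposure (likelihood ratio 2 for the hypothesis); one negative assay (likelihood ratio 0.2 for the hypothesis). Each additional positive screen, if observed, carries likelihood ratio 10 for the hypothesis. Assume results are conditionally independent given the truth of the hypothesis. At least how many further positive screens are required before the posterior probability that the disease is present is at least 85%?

2

Prior odds = 1/11.
Combined Bayes factor of the evidence already in hand = 2.5 × 2 × 0.2 = 1.
Odds after that evidence = (1/11) × 1 = 1/11.
Target odds = 0.85/0.15 = 17/3.
Need 10ⁿ ≥ 17/3 ÷ (1/11) = 187/3.
10¹ = 10 falls short of 187/3 but 10² = 100 reaches it, so n = 2.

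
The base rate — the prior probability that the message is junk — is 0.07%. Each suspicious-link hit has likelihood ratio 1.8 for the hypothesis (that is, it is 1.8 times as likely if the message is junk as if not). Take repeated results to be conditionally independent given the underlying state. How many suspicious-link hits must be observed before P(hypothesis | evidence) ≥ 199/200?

22

Prior odds: 0.0007 ÷ 0.9993 = 7/9993.
Likelihood ratio per suspicious-link hit = 1.8.
Target posterior odds = 0.995/0.005 = 199.
Need (7/9993) × 1.8ⁿ ≥ 199, i.e. 1.8ⁿ ≥ 1988607/7.
1.8²¹ ≈229468 falls short of 1988607/7 but 1.8²² ≈413043 reaches it, so n = 22.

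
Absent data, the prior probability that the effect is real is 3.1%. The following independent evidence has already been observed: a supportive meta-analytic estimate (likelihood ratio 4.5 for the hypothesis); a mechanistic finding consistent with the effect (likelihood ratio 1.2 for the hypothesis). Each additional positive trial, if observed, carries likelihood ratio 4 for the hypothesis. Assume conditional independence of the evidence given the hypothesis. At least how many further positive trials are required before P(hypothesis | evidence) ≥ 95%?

Prior odds = 0.031/0.969 = 31/969.
Combined Bayes factor of the evidence already in hand = 4.5 × 1.2 = 5.4.
Odds after that evidence = (31/969) × 5.4 = 279/1615.
Target odds = 0.95/0.05 = 19.
Need 4ⁿ ≥ 19 ÷ (279/1615) = 30685/279.
4³ = 64 falls short of 30685/279 but 4⁴ = 256 reaches it, so n = 4.

4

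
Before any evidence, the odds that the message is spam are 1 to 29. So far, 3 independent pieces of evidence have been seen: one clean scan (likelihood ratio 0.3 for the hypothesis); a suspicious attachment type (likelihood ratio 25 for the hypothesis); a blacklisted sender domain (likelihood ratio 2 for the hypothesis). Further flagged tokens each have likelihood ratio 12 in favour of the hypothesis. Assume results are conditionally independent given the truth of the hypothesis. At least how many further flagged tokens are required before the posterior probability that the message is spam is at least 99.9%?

Prior odds = 1/29.
Combined Bayes factor of the evidence already in hand = 0.3 × 25 × 2 = 15.
Odds after that evidence = (1/29) × 15 = 15/29.
Target odds = 0.999/0.001 = 999.
Need 12ⁿ ≥ 999 ÷ (15/29) = 1931.4.
12³ = 1728 falls short of 1931.4 but 12⁴ = 20736 reaches it, so n = 4.

4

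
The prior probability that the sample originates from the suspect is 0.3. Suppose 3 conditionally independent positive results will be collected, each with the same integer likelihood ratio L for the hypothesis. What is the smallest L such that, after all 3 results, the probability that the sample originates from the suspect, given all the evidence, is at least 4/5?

3

Prior odds = 0.3/0.7 = 3/7.
Target odds = 0.8/0.2 = 4.
Need L³ ≥ 4 ÷ (3/7) = 28/3.
2³ = 8 < 28/3 ≤ 27 = 3³, so L = 3.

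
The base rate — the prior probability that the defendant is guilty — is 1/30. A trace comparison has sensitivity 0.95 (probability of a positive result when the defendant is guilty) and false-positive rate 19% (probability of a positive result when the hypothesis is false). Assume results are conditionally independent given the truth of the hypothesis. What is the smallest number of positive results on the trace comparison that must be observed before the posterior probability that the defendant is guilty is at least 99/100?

Prior odds = (1/30)/(29/30) = 1/29.
Likelihood ratio of a positive result = 0.95/0.19 = 5.
Target posterior odds = 0.99/0.01 = 99.
Need (1/29) × 5ⁿ ≥ 99, i.e. 5ⁿ ≥ 2871.
5⁴ = 625 falls short of 2871 but 5⁵ = 3125 reaches it, so n = 5.

5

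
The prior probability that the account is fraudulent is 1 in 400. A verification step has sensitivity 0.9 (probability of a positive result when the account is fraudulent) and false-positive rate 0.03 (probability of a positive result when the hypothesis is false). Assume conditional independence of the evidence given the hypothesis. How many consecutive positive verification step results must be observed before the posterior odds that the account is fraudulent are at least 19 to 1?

3

Prior odds = 0.0025/0.9975 = 1/399.
Likelihood ratio of a positive result = 0.9/0.03 = 30.
Target odds = 19.
Need (1/399) × 30ⁿ ≥ 19, i.e. 30ⁿ ≥ 7581.
30² = 900 falls short of 7581 but 30³ = 27000 reaches it, so n = 3.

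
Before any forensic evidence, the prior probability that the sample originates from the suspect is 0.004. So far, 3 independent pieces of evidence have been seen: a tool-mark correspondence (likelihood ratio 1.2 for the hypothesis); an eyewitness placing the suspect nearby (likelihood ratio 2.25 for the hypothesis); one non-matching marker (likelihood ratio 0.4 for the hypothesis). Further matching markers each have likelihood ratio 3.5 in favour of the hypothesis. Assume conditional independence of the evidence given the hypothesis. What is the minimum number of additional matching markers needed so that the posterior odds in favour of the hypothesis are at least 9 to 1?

7

Prior odds = 0.004/0.996 = 1/249.
Combined Bayes factor of the evidence already in hand = 1.2 × 2.25 × 0.4 = 1.08.
Odds after that evidence = (1/249) × 1.08 = 9/2075.
Target odds = 9.
Need 3.5ⁿ ≥ 9 ÷ (9/2075) = 2075.
3.5⁶ = 1838.265625 falls short of 2075 but 3.5⁷ = 823543/128 reaches it, so n = 7.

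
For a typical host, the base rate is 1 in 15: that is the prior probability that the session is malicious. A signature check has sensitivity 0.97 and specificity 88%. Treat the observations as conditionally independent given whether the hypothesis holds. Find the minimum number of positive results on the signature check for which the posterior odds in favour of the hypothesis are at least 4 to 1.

Prior odds: (1/15) ÷ (14/15) = 1/14.
False-positive rate = 1 − 0.88 = 0.12; likelihood ratio of a positive = 0.97/0.12 = 97/12.
Target odds = 4.
Need (1/14) × (97/12)ⁿ ≥ 4, i.e. (97/12)ⁿ ≥ 56.
(97/12)¹ = 97/12 falls short of 56 but (97/12)² = 9409/144 reaches it, so n = 2.

2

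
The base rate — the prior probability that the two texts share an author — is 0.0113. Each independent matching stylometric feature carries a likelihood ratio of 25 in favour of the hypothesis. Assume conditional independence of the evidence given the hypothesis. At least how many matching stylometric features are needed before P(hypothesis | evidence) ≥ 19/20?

Prior odds: 0.0113 ÷ 0.9887 = 113/9887.
Likelihood ratio per matching stylometric feature = 25.
Target posterior odds = 0.95/0.05 = 19.
Require 25ⁿ ≥ 19 ÷ (113/9887) = 187853/113.
25² = 625 falls short of 187853/113 but 25³ = 15625 reaches it, so n = 3.

3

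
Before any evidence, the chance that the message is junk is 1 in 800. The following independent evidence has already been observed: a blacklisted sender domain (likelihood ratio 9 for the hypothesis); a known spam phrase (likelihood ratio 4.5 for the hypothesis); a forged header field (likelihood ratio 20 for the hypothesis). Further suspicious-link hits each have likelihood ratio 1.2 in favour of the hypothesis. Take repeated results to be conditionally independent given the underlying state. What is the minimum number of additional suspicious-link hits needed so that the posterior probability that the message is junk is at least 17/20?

Prior odds = 0.00125/0.99875 = 1/799.
Combined Bayes factor of the evidence already in hand = 9 × 4.5 × 20 = 810.
Odds after that evidence = (1/799) × 810 = 810/799.
Target odds = 0.85/0.15 = 17/3.
Need 1.2ⁿ ≥ 17/3 ÷ (810/799) = 13583/2430.
1.2⁹ = 10077696/1953125 falls short of 13583/2430 but 1.2¹⁰ = 60466176/9765625 reaches it, so n = 10.

10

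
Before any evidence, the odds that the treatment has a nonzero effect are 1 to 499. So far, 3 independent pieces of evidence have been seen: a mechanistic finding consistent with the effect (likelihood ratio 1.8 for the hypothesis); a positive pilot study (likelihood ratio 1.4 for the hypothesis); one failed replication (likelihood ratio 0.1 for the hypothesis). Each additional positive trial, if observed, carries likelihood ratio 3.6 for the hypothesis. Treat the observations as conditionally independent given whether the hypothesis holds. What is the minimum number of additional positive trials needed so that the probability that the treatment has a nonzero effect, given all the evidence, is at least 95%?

Prior odds = 1/499.
Combined Bayes factor of the evidence already in hand = 1.8 × 1.4 × 0.1 = 0.252.
Odds after that evidence = (1/499) × 0.252 = 63/124750.
Target odds = 0.95/0.05 = 19.
Need 3.6ⁿ ≥ 19 ÷ (63/124750) = 2370250/63.
3.6⁸ ≈28211.1 falls short of 2370250/63 but 3.6⁹ ≈101560 reaches it, so n = 9.

9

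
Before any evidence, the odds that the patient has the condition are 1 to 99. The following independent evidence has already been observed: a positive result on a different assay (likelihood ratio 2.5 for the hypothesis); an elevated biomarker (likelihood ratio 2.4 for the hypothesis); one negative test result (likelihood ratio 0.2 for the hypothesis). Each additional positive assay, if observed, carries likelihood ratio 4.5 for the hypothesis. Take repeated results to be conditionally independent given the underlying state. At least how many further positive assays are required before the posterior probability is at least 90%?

Prior odds = 1/99.
Combined Bayes factor of the evidence already in hand = 2.5 × 2.4 × 0.2 = 1.2.
Odds after that evidence = (1/99) × 1.2 = 2/165.
Target odds = 0.9/0.1 = 9.
Need 4.5ⁿ ≥ 9 ÷ (2/165) = 742.5.
4.5⁴ = 410.0625 falls short of 742.5 but 4.5⁵ = 1845.28125 reaches it, so n = 5.

5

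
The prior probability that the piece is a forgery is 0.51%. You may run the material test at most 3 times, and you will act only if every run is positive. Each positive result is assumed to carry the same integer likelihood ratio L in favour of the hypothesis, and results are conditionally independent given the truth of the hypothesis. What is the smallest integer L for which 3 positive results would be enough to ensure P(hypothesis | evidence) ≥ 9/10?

13

Prior odds = 0.0051/0.9949 = 51/9949.
Target odds = 0.9/0.1 = 9.
Need L³ ≥ 9 ÷ (51/9949) = 29847/17.
12³ = 1728 < 29847/17 ≤ 2197 = 13³, so L = 13.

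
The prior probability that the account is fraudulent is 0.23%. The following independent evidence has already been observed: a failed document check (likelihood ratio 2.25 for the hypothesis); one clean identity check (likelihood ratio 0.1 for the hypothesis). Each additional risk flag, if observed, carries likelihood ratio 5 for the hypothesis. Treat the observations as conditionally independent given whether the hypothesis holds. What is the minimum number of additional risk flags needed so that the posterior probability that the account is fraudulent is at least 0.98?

8

Prior odds = 0.0023/0.9977 = 23/9977.
Combined Bayes factor of the evidence already in hand = 2.25 × 0.1 = 0.225.
Odds after that evidence = (23/9977) × 0.225 = 207/399080.
Target odds = 0.98/0.02 = 49.
Need 5ⁿ ≥ 49 ÷ (207/399080) = 19554920/207.
5⁷ = 78125 falls short of 19554920/207 but 5⁸ = 390625 reaches it, so n = 8.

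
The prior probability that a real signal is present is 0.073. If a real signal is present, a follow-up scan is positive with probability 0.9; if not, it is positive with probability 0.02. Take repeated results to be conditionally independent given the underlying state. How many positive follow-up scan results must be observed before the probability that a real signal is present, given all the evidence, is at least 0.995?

Prior odds: 0.073 ÷ 0.927 = 73/927.
Likelihood ratio of a positive = 0.9/0.02 = 45.
Target odds: 0.995 ÷ 0.005 = 199.
Need (73/927) × 45ⁿ ≥ 199, i.e. 45ⁿ ≥ 184473/73.
45² = 2025 falls short of 184473/73 but 45³ = 91125 reaches it, so n = 3.

3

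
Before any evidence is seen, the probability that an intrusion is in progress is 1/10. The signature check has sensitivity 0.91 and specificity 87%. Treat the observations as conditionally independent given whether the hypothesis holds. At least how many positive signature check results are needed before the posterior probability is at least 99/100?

Prior odds: 0.1 ÷ 0.9 = 1/9.
False-positive rate = 1 − 0.87 = 0.13; likelihood ratio of a positive = 0.91/0.13 = 7.
Target posterior odds = 0.99/0.01 = 99.
Require 7ⁿ ≥ 99 ÷ (1/9) = 891.
7³ = 343 falls short of 891 but 7⁴ = 2401 reaches it, so n = 4.

4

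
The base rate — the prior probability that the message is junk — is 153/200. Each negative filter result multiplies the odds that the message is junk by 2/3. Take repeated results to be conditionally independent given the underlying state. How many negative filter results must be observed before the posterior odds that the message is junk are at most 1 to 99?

15

Prior odds = 0.765/0.235 = 153/47.
Likelihood ratio per negative filter result = 2/3.
Target odds = 1/99.
Need (153/47) × (2/3)ⁿ ≤ 1/99, i.e. (2/3)ⁿ ≤ 47/15147.
(2/3)¹⁴ = 16384/4782969 is still above 47/15147 but (2/3)¹⁵ = 32768/14348907 is at or below it, so n = 15.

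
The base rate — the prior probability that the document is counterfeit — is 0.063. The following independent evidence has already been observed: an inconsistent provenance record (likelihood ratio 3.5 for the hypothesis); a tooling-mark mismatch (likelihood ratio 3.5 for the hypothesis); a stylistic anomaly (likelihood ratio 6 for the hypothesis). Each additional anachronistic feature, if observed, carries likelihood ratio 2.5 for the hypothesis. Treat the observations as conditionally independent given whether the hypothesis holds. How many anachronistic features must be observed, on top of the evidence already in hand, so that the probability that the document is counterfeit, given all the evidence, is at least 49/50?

3

Prior odds = 0.063/0.937 = 63/937.
Combined Bayes factor of the evidence already in hand = 3.5 × 3.5 × 6 = 73.5.
Odds after that evidence = (63/937) × 73.5 = 9261/1874.
Target odds = 0.98/0.02 = 49.
Need 2.5ⁿ ≥ 49 ÷ (9261/1874) = 1874/189.
2.5² = 6.25 falls short of 1874/189 but 2.5³ = 15.625 reaches it, so n = 3.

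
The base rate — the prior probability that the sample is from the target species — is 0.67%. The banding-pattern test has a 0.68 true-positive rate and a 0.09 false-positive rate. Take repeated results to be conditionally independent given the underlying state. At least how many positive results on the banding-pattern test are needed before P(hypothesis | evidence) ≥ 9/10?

4

Prior odds: 0.0067 ÷ 0.9933 = 67/9933.
Likelihood ratio of a positive result = 0.68/0.09 = 68/9.
Target odds: 0.9 ÷ 0.1 = 9.
Require (68/9)ⁿ ≥ 9 ÷ (67/9933) = 89397/67.
(68/9)³ = 314432/729 falls short of 89397/67 but (68/9)⁴ = 21381376/6561 reaches it, so n = 4.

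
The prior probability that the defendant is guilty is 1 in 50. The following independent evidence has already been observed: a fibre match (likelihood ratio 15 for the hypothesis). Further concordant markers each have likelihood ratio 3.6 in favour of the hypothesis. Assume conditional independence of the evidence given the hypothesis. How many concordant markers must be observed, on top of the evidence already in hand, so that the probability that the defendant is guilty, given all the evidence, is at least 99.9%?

7

Prior odds = 0.02/0.98 = 1/49.
Bayes factor of the evidence already in hand = 15.
Odds after that evidence = (1/49) × 15 = 15/49.
Target odds = 0.999/0.001 = 999.
Need 3.6ⁿ ≥ 999 ÷ (15/49) = 3263.4.
3.6⁶ = 34012224/15625 falls short of 3263.4 but 3.6⁷ = 612220032/78125 reaches it, so n = 7.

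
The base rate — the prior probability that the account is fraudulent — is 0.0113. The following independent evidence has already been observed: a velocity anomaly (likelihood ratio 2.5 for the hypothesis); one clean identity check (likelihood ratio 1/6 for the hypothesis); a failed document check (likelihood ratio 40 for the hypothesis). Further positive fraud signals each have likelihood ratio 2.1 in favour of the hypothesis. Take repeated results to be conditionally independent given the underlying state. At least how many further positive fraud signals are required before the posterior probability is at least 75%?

Prior odds = 0.0113/0.9887 = 113/9887.
Combined Bayes factor of the evidence already in hand = 2.5 × (1/6) × 40 = 50/3.
Odds after that evidence = (113/9887) × 50/3 = 5650/29661.
Target odds = 0.75/0.25 = 3.
Need 2.1ⁿ ≥ 3 ÷ (5650/29661) = 88983/5650.
2.1³ = 9.261 falls short of 88983/5650 but 2.1⁴ = 19.4481 reaches it, so n = 4.

4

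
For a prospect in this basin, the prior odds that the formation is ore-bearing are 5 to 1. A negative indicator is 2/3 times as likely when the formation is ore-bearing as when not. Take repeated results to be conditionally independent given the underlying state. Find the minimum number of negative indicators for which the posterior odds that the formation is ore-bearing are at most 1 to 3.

7

Prior odds = 5.
Likelihood ratio per negative indicator = 2/3.
Target odds = 1/3.
Require (2/3)ⁿ ≤ 1/3 ÷ 5 = 1/15.
(2/3)⁶ = 64/729 is still above 1/15 but (2/3)⁷ = 128/2187 is at or below it, so n = 7.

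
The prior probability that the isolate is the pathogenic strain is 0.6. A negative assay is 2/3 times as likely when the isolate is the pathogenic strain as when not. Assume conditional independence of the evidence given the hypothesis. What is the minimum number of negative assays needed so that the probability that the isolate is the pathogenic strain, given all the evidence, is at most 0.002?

Prior odds: 0.6 ÷ 0.4 = 1.5.
Likelihood ratio per negative assay = 2/3.
Target posterior odds = 0.002/0.998 = 1/499.
Need 1.5 × (2/3)ⁿ ≤ 1/499, i.e. (2/3)ⁿ ≤ 2/1497.
(2/3)¹⁶ = 65536/43046721 is still above 2/1497 but (2/3)¹⁷ = 131072/129140163 is at or below it, so n = 17.

17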